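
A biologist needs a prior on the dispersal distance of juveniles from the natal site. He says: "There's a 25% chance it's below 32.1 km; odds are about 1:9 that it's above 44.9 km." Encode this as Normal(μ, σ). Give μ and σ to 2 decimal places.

μ = 36.51, σ = 6.54

For Normal(μ,σ), the p-quantile is μ + z_p·σ. Here z_{0.25} = -0.6745, z_{0.9} = 1.282.
So 32.1 = μ − 0.6745σ and 44.9 = μ + 1.282σ.
Subtracting: σ = (44.9 − 32.1)/(1.282 − (-0.6745)) = 6.54.
Then μ = 32.1 − (-0.6745)·6.54 = 36.51.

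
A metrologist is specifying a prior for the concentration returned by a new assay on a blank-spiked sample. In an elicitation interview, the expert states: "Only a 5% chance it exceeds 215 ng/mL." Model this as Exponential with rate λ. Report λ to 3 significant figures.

P(T > 215.0) = e^(−λ·215.0) = 0.05, so λ = −ln(0.05)/215.0 = 0.0139.

λ ≈ 0.0139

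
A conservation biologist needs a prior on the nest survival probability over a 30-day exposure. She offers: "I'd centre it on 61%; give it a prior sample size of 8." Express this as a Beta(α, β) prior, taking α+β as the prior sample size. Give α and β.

α = 4.88, β = 3.12

Under the effective-sample-size interpretation, Beta(α, β) has prior mean α/(α+β) and prior sample size α+β.
So α+β = 8 and α/(α+β) = 0.61, giving α = 0.61·8 = 4.88 and β = 8 − 4.88 = 3.12.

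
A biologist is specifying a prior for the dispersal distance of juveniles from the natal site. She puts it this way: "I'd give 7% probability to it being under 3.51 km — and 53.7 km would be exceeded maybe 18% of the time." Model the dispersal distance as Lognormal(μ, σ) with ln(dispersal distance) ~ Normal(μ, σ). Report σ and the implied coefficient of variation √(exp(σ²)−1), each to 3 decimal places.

If T ~ Lognormal(μ,σ) then ln T ~ Normal(μ,σ), so the p-quantile of ln T is μ + z_p·σ.
ln(3.51) = 1.256 and ln(53.7) = 3.983; z_{0.07} = -1.476, z_{0.82} = 0.9154.
σ = (3.983 − 1.256)/(0.9154 − (-1.476)) = 1.141.
μ = 1.256 − (-1.476)·1.141 = 2.939.
CV = √(exp(σ²)−1) = √(exp(1.3014)−1) = 1.635.

σ ≈ 1.141, CV ≈ 1.635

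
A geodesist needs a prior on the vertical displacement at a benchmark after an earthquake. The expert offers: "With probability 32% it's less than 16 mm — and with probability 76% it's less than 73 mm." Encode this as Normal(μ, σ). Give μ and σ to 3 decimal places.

The p-quantile of Normal(μ,σ) is μ + z_p·σ, with z_{0.32} = -0.4677 and z_{0.76} = 0.7063.
Eliminate σ: μ = (z₂·x₁ − z₁·x₂)/(z₂ − z₁) = (0.7063·16 − (-0.4677)·73)/1.174 = 38.708.
Then σ = (x₂ − x₁)/(z₂ − z₁) = (73 − 16)/1.174 = 48.552.

μ = 38.708, σ = 48.552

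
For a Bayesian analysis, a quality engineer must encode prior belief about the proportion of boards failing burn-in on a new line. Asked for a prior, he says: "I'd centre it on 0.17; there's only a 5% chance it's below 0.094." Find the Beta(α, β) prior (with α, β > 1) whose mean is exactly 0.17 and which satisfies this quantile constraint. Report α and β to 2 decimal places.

α ≈ 9.14, β ≈ 44.63

With mean 0.17 fixed, write α = 0.17s, β = 0.83s where s = α+β.
Need P(θ < 0.094) = 0.05 under Beta(0.17s, 0.83s). Normal approximation: (q−m)/√(m(1−m)/s) ≈ z_{0.05} = -1.64, so s ≈ 0.17·0.83·(-1.64)²/(0.094−0.17)² = 66.1.
At s = 66.1: P(θ<0.094) ≈ 0.033. Adjusting to match 0.05 gives s ≈ 53.77.
So α = 0.17·53.77 ≈ 9.14, β = 0.83·53.77 ≈ 44.63.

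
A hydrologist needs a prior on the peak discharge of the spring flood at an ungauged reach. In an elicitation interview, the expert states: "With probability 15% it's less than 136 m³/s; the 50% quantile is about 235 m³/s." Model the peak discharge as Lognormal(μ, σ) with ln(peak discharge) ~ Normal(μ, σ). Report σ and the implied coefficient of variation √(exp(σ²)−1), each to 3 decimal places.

σ ≈ 0.528, CV ≈ 0.567

If T ~ Lognormal(μ,σ) then ln T ~ Normal(μ,σ), so the p-quantile of ln T is μ + z_p·σ.
ln(136) = 4.913 and ln(235) = 5.46; z_{0.15} = -1.036, z_{0.5} = 0.
σ = (5.46 − 4.913)/(0 − (-1.036)) = 0.528.
μ = 4.913 − (-1.036)·0.528 = 5.460.
CV = √(exp(σ²)−1) = √(exp(0.2785)−1) = 0.567.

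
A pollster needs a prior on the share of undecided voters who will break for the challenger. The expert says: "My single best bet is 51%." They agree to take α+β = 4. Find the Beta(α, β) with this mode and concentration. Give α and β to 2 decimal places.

α = 2.02, β = 1.98

For α,β > 1 the Beta mode is (α−1)/(α+β−2). With α+β = 4, the mode is (α−1)/2.
Set (α−1)/2 = 0.51 → α = 1 + 0.51·2 = 2.02.
β = 4 − α = 1.98.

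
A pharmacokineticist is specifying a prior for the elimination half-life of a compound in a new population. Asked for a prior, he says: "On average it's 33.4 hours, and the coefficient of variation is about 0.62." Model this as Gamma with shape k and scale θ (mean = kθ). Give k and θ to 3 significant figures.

For Gamma(k, scale θ): mean = kθ, variance = kθ², so CV = 1/√k.
CV = 0.62, hence k = 1/CV² = 2.6.
Then θ = mean/k = 33.4/2.6 = 12.8.

k ≈ 2.6, θ ≈ 12.8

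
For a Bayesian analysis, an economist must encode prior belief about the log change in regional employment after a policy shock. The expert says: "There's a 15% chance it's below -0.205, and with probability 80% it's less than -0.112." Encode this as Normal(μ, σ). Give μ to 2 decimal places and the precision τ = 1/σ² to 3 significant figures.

μ = -0.15, τ = 408

For Normal(μ,σ), the p-quantile is μ + z_p·σ. Here z_{0.15} = -1.036, z_{0.8} = 0.8416.
So -0.205 = μ − 1.036σ and -0.112 = μ + 0.8416σ.
Subtracting: σ = (-0.112 − -0.205)/(0.8416 − (-1.036)) = 0.05.
Then μ = -0.205 − (-1.036)·0.05 = -0.15.
Precision τ = 1/σ² = 1/0.04952² = 408.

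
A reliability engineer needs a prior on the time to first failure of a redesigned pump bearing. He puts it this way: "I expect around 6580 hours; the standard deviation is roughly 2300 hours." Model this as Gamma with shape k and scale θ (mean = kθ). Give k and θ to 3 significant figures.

k ≈ 8.18, θ ≈ 804

For Gamma(k, scale θ): mean = kθ, variance = kθ², so CV = 1/√k.
CV = SD/mean = 2300/6580 = 0.3495, hence k = 1/CV² = 8.18.
Then θ = mean/k = 6580/8.18 = 804.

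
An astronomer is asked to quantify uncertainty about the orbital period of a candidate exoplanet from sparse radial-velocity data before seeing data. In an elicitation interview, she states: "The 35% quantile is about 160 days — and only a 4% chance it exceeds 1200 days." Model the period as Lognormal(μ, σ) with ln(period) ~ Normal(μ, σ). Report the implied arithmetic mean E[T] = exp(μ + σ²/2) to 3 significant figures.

E[T] ≈ 359 days

If T ~ Lognormal(μ,σ) then ln T ~ Normal(μ,σ), so the p-quantile of ln T is μ + z_p·σ.
ln(160) = 5.075 and ln(1200) = 7.09; z_{0.35} = -0.3853, z_{0.96} = 1.751.
σ = (7.09 − 5.075)/(1.751 − (-0.3853)) = 0.943.
μ = 5.075 − (-0.3853)·0.943 = 5.439.
E[T] = exp(μ + σ²/2) = exp(5.439 + 0.4449) = 359 days.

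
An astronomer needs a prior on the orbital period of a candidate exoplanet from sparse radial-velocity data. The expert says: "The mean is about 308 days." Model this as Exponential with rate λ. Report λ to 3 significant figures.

Exponential mean = 1/λ, so λ = 1/308.0 = 0.00325.

λ ≈ 0.00325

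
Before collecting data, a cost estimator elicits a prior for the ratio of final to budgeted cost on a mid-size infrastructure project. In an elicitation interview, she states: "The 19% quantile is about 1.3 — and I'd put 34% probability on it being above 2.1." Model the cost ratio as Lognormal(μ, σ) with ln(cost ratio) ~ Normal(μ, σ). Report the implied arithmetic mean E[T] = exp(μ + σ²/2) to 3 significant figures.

If T ~ Lognormal(μ,σ) then ln T ~ Normal(μ,σ), so the p-quantile of ln T is μ + z_p·σ.
ln(1.3) = 0.2624 and ln(2.1) = 0.7419; z_{0.19} = -0.8779, z_{0.66} = 0.4125.
σ = (0.7419 − 0.2624)/(0.4125 − (-0.8779)) = 0.372.
μ = 0.2624 − (-0.8779)·0.372 = 0.589.
E[T] = exp(μ + σ²/2) = exp(0.589 + 0.0691) = 1.93.

E[T] ≈ 1.93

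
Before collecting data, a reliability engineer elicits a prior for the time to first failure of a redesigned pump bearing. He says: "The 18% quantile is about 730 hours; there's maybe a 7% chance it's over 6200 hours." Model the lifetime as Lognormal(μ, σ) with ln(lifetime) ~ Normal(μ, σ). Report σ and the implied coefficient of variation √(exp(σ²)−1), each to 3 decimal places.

If T ~ Lognormal(μ,σ) then ln T ~ Normal(μ,σ), so the p-quantile of ln T is μ + z_p·σ.
ln(730) = 6.593 and ln(6200) = 8.732; z_{0.18} = -0.9154, z_{0.93} = 1.476.
σ = (8.732 − 6.593)/(1.476 − (-0.9154)) = 0.895.
μ = 6.593 − (-0.9154)·0.895 = 7.412.
CV = √(exp(σ²)−1) = √(exp(0.8004)−1) = 1.107.

σ ≈ 0.895, CV ≈ 1.107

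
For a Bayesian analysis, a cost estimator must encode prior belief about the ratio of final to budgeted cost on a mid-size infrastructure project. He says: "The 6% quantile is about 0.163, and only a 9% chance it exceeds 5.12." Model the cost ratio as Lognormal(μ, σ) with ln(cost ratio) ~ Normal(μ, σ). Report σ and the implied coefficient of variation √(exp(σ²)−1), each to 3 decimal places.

If T ~ Lognormal(μ,σ) then ln T ~ Normal(μ,σ), so the p-quantile of ln T is μ + z_p·σ.
ln(0.163) = -1.814 and ln(5.12) = 1.633; z_{0.06} = -1.555, z_{0.91} = 1.341.
σ = (1.633 − -1.814)/(1.341 − (-1.555)) = 1.191.
μ = -1.814 − (-1.555)·1.191 = 0.037.
CV = √(exp(σ²)−1) = √(exp(1.4173)−1) = 1.768.

σ ≈ 1.191, CV ≈ 1.768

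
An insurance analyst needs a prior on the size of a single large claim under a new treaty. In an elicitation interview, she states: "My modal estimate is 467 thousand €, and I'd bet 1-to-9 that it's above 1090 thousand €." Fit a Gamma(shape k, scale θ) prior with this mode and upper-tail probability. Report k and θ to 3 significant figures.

k ≈ 3.68, θ ≈ 174

Gamma(k,θ) with k>1 has mode (k−1)θ, so θ = 467/(k−1).
Need P(X < 1090) = 0.9 with θ tied to k this way. Start at k = 2, θ = 467: P(X<1090) ≈ 0.677.
Too low — raise k to concentrate. Iterating converges to k ≈ 3.68.
Then θ = 467/(3.68−1) ≈ 174.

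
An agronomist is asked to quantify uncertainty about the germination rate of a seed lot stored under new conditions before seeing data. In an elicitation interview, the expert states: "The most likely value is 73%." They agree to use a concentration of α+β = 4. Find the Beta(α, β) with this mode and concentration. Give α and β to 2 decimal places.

For α,β > 1 the Beta mode is (α−1)/(α+β−2). With α+β = 4, the mode is (α−1)/2.
Set (α−1)/2 = 0.73 → α = 1 + 0.73·2 = 2.46.
β = 4 − α = 1.54.

α = 2.46, β = 1.54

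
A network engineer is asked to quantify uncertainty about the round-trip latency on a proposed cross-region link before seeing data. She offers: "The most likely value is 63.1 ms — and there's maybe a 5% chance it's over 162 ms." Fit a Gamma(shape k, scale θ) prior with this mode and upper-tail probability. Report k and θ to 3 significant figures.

Gamma(k,θ) with k>1 has mode (k−1)θ, so θ = 63.1/(k−1).
Need P(X < 162) = 0.95 with θ tied to k this way. Start at k = 2, θ = 63.1: P(X<162) ≈ 0.726.
Too low — raise k to concentrate. Iterating converges to k ≈ 4.05.
Then θ = 63.1/(4.05−1) ≈ 20.7.

k ≈ 4.05, θ ≈ 20.7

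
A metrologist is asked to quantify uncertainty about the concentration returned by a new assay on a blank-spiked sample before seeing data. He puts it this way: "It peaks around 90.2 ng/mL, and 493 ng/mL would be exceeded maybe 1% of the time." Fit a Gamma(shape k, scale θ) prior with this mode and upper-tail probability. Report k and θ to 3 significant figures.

k ≈ 2.32, θ ≈ 68.2

Gamma(k,θ) with k>1 has mode (k−1)θ, so θ = 90.2/(k−1).
Need P(X < 493) = 0.99 with θ tied to k this way. Start at k = 2, θ = 90.2: P(X<493) ≈ 0.973.
Too low — raise k to concentrate. Iterating converges to k ≈ 2.32.
Then θ = 90.2/(2.32−1) ≈ 68.2.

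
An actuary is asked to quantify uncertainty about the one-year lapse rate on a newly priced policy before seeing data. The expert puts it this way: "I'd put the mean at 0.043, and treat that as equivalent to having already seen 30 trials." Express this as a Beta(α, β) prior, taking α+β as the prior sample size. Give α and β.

α = 1.29, β = 28.71

Under the effective-sample-size interpretation, Beta(α, β) has prior mean α/(α+β) and prior sample size α+β.
So α+β = 30 and α/(α+β) = 0.043, giving α = 0.043·30 = 1.29 and β = 30 − 1.29 = 28.71.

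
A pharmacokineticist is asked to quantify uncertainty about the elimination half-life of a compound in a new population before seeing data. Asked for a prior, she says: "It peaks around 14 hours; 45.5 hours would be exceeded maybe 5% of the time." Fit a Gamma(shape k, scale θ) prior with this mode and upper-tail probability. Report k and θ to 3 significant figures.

k ≈ 2.88, θ ≈ 7.43

Gamma(k,θ) with k>1 has mode (k−1)θ, so θ = 14/(k−1).
Need P(X < 45.5) = 0.95 with θ tied to k this way. Start at k = 2, θ = 14: P(X<45.5) ≈ 0.835.
Too low — raise k to concentrate. Iterating converges to k ≈ 2.88.
Then θ = 14/(2.88−1) ≈ 7.43.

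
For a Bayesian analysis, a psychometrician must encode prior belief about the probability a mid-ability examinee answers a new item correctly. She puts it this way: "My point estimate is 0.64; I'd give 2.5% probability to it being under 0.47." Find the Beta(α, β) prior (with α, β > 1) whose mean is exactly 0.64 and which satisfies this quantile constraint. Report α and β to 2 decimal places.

α ≈ 20.66, β ≈ 11.62

With mean 0.64 fixed, write α = 0.64s, β = 0.36s where s = α+β.
Need P(θ < 0.47) = 0.025 under Beta(0.64s, 0.36s). Normal approximation: (q−m)/√(m(1−m)/s) ≈ z_{0.025} = -1.96, so s ≈ 0.64·0.36·(-1.96)²/(0.47−0.64)² = 30.6.
At s = 30.6: P(θ<0.47) ≈ 0.028. Adjusting to match 0.025 gives s ≈ 32.29.
So α = 0.64·32.29 ≈ 20.66, β = 0.36·32.29 ≈ 11.62.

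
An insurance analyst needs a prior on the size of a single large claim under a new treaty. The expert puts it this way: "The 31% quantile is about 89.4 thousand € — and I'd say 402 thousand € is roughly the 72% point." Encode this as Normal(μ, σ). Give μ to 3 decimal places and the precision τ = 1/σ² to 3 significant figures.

μ = 233.095, τ = 1.19e-05

For Normal(μ,σ), the p-quantile is μ + z_p·σ. Here z_{0.31} = -0.4959, z_{0.72} = 0.5828.
So 89.4 = μ − 0.4959σ and 402 = μ + 0.5828σ.
Subtracting: σ = (402 − 89.4)/(0.5828 − (-0.4959)) = 289.795.
Then μ = 89.4 − (-0.4959)·289.795 = 233.095.
Precision τ = 1/σ² = 1/289.8² = 1.19e-05.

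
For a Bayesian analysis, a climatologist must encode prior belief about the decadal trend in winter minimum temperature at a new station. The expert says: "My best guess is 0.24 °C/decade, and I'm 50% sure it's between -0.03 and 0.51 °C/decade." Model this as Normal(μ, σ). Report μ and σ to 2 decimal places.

A symmetric 50% interval runs μ ± z·σ with z = 0.6745.
Half-width = 0.27, so σ = 0.27/0.6745 = 0.40.
μ is the stated best guess, 0.24.

μ = 0.24, σ = 0.40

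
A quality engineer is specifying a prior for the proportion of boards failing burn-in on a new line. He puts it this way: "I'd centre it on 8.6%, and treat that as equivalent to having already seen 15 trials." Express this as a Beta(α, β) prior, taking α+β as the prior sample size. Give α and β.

Under the effective-sample-size interpretation, Beta(α, β) has prior mean α/(α+β) and prior sample size α+β.
So α+β = 15 and α/(α+β) = 0.086, giving α = 0.086·15 = 1.29 and β = 15 − 1.29 = 13.71.

α = 1.29, β = 13.71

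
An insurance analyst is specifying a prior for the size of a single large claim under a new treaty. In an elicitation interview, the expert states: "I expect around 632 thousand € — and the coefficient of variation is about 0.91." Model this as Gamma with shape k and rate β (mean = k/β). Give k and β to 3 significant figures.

For Gamma(k, rate β): mean = k/β, variance = k/β², so CV = 1/√k.
CV = 0.91, hence k = 1/CV² = 1.21.
Then β = k/mean = 1.21/632 = 0.00191.

k ≈ 1.21, β ≈ 0.00191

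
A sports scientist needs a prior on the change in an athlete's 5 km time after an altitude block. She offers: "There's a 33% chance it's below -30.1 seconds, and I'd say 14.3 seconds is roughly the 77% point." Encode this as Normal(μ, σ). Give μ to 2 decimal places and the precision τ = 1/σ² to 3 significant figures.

μ = -13.53, τ = 0.000705

For Normal(μ,σ), the p-quantile is μ + z_p·σ. Here z_{0.33} = -0.4399, z_{0.77} = 0.7388.
So -30.1 = μ − 0.4399σ and 14.3 = μ + 0.7388σ.
Subtracting: σ = (14.3 − -30.1)/(0.7388 − (-0.4399)) = 37.67.
Then μ = -30.1 − (-0.4399)·37.67 = -13.53.
Precision τ = 1/σ² = 1/37.67² = 0.000705.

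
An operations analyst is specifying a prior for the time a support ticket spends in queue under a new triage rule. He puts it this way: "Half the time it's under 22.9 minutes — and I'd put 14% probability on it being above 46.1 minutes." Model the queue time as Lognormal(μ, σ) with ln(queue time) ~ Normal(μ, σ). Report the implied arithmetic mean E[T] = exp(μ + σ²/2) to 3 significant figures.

If T ~ Lognormal(μ,σ) then ln T ~ Normal(μ,σ), so the p-quantile of ln T is μ + z_p·σ.
ln(22.9) = 3.131 and ln(46.1) = 3.831; z_{0.5} = 0, z_{0.86} = 1.08.
σ = (3.831 − 3.131)/(1.08 − (0)) = 0.648.
μ = 3.131 − (0)·0.648 = 3.131.
E[T] = exp(μ + σ²/2) = exp(3.131 + 0.2097) = 28.2 minutes.

E[T] ≈ 28.2 minutes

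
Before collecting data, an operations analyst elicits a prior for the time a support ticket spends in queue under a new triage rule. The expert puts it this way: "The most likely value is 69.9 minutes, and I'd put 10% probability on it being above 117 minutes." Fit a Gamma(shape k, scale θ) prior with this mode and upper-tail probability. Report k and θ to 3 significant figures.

k ≈ 8.12, θ ≈ 9.81

Gamma(k,θ) with k>1 has mode (k−1)θ, so θ = 69.9/(k−1).
Need P(X < 117) = 0.9 with θ tied to k this way. Start at k = 2, θ = 69.9: P(X<117) ≈ 0.499.
Too low — raise k to concentrate. Iterating converges to k ≈ 8.12.
Then θ = 69.9/(8.12−1) ≈ 9.81.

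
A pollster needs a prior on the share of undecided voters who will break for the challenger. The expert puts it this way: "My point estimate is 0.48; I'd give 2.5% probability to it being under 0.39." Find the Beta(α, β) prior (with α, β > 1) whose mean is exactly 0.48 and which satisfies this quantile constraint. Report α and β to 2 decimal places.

With mean 0.48 fixed, write α = 0.48s, β = 0.52s where s = α+β.
Need P(θ < 0.39) = 0.025 under Beta(0.48s, 0.52s). Normal approximation: (q−m)/√(m(1−m)/s) ≈ z_{0.025} = -1.96, so s ≈ 0.48·0.52·(-1.96)²/(0.39−0.48)² = 118.4.
At s = 118.4: P(θ<0.39) ≈ 0.024. Adjusting to match 0.025 gives s ≈ 116.08.
So α = 0.48·116.08 ≈ 55.72, β = 0.52·116.08 ≈ 60.36.

α ≈ 55.72, β ≈ 60.36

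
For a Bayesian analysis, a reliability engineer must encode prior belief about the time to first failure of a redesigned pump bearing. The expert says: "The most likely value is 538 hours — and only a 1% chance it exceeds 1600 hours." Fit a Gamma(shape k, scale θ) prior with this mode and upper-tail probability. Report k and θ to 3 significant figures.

Gamma(k,θ) with k>1 has mode (k−1)θ, so θ = 538/(k−1).
Need P(X < 1600) = 0.99 with θ tied to k this way. Start at k = 2, θ = 538: P(X<1600) ≈ 0.797.
Too low — raise k to concentrate. Iterating converges to k ≈ 4.8.
Then θ = 538/(4.8−1) ≈ 142.

k ≈ 4.8, θ ≈ 142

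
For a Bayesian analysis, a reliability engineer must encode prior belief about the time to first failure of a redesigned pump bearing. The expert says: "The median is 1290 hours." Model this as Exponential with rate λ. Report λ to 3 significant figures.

λ ≈ 0.000537

Exponential median = ln 2 / λ, so λ = ln 2 / 1290.0 = 0.000537.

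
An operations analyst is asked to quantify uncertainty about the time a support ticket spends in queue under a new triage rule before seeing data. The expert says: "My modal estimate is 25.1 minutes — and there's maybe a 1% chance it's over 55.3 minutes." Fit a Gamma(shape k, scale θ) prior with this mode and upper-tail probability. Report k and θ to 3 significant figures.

k ≈ 8.72, θ ≈ 3.25

Gamma(k,θ) with k>1 has mode (k−1)θ, so θ = 25.1/(k−1).
Need P(X < 55.3) = 0.99 with θ tied to k this way. Start at k = 2, θ = 25.1: P(X<55.3) ≈ 0.646.
Too low — raise k to concentrate. Iterating converges to k ≈ 8.72.
Then θ = 25.1/(8.72−1) ≈ 3.25.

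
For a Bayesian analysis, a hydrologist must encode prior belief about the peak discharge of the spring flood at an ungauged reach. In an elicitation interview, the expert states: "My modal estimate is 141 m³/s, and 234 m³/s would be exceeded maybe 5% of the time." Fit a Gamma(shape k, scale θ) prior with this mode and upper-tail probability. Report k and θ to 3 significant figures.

k ≈ 11.9, θ ≈ 13

Gamma(k,θ) with k>1 has mode (k−1)θ, so θ = 141/(k−1).
Need P(X < 234) = 0.95 with θ tied to k this way. Start at k = 2, θ = 141: P(X<234) ≈ 0.494.
Too low — raise k to concentrate. Iterating converges to k ≈ 11.9.
Then θ = 141/(11.9−1) ≈ 13.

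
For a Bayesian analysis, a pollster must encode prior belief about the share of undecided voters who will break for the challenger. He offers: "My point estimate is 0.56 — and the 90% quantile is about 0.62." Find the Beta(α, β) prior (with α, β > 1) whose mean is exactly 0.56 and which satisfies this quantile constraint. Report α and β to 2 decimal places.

With mean 0.56 fixed, write α = 0.56s, β = 0.44s where s = α+β.
Need P(θ < 0.62) = 0.9 under Beta(0.56s, 0.44s). Normal approximation: (q−m)/√(m(1−m)/s) ≈ z_{0.9} = 1.28, so s ≈ 0.56·0.44·(1.28)²/(0.62−0.56)² = 112.4.
At s = 112.4: P(θ<0.62) ≈ 0.901. Adjusting to match 0.9 gives s ≈ 111.20.
So α = 0.56·111.20 ≈ 62.27, β = 0.44·111.20 ≈ 48.93.

α ≈ 62.27, β ≈ 48.93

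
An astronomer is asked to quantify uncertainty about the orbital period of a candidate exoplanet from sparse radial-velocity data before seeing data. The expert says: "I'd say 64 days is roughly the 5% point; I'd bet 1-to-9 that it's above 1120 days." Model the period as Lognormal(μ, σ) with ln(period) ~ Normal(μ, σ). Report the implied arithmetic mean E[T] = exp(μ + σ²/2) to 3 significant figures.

If T ~ Lognormal(μ,σ) then ln T ~ Normal(μ,σ), so the p-quantile of ln T is μ + z_p·σ.
ln(64) = 4.159 and ln(1120) = 7.021; z_{0.05} = -1.645, z_{0.9} = 1.282.
σ = (7.021 − 4.159)/(1.282 − (-1.645)) = 0.978.
μ = 4.159 − (-1.645)·0.978 = 5.768.
E[T] = exp(μ + σ²/2) = exp(5.768 + 0.4783) = 516 days.

E[T] ≈ 516 days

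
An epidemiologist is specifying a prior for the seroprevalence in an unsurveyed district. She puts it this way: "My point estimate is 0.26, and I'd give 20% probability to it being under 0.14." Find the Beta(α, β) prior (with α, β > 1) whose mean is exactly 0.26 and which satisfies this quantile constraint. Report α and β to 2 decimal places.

α ≈ 2.54, β ≈ 7.24

With mean 0.26 fixed, write α = 0.26s, β = 0.74s where s = α+β.
Need P(θ < 0.14) = 0.2 under Beta(0.26s, 0.74s). Normal approximation: (q−m)/√(m(1−m)/s) ≈ z_{0.2} = -0.842, so s ≈ 0.26·0.74·(-0.842)²/(0.14−0.26)² = 9.5.
At s = 9.5: P(θ<0.14) ≈ 0.205. Adjusting to match 0.2 gives s ≈ 9.79.
So α = 0.26·9.79 ≈ 2.54, β = 0.74·9.79 ≈ 7.24.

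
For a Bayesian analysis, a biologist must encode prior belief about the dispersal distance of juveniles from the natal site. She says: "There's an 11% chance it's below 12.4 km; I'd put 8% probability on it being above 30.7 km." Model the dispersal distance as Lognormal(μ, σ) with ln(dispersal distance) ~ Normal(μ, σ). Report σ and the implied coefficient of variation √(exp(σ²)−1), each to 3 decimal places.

If T ~ Lognormal(μ,σ) then ln T ~ Normal(μ,σ), so the p-quantile of ln T is μ + z_p·σ.
ln(12.4) = 2.518 and ln(30.7) = 3.424; z_{0.11} = -1.227, z_{0.92} = 1.405.
σ = (3.424 − 2.518)/(1.405 − (-1.227)) = 0.344.
μ = 2.518 − (-1.227)·0.344 = 2.940.
CV = √(exp(σ²)−1) = √(exp(0.1187)−1) = 0.355.

σ ≈ 0.344, CV ≈ 0.355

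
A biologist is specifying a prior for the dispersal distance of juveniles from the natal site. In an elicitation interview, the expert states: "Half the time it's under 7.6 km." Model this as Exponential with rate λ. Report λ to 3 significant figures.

Exponential median = ln 2 / λ, so λ = ln 2 / 7.6 = 0.0912.

λ ≈ 0.0912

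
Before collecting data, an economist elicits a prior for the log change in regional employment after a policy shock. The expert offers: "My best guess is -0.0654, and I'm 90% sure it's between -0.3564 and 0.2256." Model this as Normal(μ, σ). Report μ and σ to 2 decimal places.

μ = -0.07, σ = 0.18

A symmetric 90% interval runs μ ± z·σ with z = 1.645.
Half-width = 0.291, so σ = 0.291/1.645 = 0.18.
μ is the stated best guess, -0.07.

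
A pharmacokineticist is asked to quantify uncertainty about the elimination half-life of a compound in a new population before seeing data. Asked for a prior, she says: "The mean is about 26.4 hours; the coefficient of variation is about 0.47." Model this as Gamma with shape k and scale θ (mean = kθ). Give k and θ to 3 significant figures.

k ≈ 4.53, θ ≈ 5.83

For Gamma(k, scale θ): mean = kθ, variance = kθ², so CV = 1/√k.
CV = 0.47, hence k = 1/CV² = 4.53.
Then θ = mean/k = 26.4/4.53 = 5.83.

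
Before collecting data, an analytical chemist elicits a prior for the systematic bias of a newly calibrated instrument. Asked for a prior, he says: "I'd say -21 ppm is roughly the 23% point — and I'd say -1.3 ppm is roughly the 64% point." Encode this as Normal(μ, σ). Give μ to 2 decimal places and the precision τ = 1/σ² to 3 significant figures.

The p-quantile of Normal(μ,σ) is μ + z_p·σ, with z_{0.23} = -0.7388 and z_{0.64} = 0.3585.
Eliminate σ: μ = (z₂·x₁ − z₁·x₂)/(z₂ − z₁) = (0.3585·-21 − (-0.7388)·-1.3)/1.097 = -7.74.
Then σ = (x₂ − x₁)/(z₂ − z₁) = (-1.3 − -21)/1.097 = 17.95.
Precision τ = 1/σ² = 1/17.95² = 0.0031.

μ = -7.74, τ = 0.0031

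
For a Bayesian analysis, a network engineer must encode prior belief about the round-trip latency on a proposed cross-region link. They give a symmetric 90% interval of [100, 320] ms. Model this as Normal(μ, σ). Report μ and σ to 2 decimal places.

μ = 210.00, σ = 66.88

A symmetric 90% interval runs μ ± z·σ with z = 1.645.
Half-width = 110, so σ = 110/1.645 = 66.88.
μ is the interval midpoint, 210.00.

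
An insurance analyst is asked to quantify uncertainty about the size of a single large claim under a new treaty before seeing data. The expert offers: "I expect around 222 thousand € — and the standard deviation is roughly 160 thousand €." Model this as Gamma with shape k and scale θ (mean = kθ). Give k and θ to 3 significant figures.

For Gamma(k, scale θ): mean = kθ, variance = kθ², so CV = 1/√k.
CV = SD/mean = 160/222 = 0.7207, hence k = 1/CV² = 1.93.
Then θ = mean/k = 222/1.93 = 115.

k ≈ 1.93, θ ≈ 115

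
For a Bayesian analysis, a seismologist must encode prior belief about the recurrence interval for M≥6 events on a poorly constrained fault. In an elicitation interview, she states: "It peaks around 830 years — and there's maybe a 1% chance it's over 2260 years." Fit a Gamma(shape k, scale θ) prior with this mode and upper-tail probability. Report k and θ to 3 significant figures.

k ≈ 5.59, θ ≈ 181

Gamma(k,θ) with k>1 has mode (k−1)θ, so θ = 830/(k−1).
Need P(X < 2260) = 0.99 with θ tied to k this way. Start at k = 2, θ = 830: P(X<2260) ≈ 0.755.
Too low — raise k to concentrate. Iterating converges to k ≈ 5.59.
Then θ = 830/(5.59−1) ≈ 181.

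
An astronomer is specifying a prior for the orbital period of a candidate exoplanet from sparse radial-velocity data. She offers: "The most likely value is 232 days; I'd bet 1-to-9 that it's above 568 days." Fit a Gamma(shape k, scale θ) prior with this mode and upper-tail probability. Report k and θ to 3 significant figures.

k ≈ 3.4, θ ≈ 96.8

Gamma(k,θ) with k>1 has mode (k−1)θ, so θ = 232/(k−1).
Need P(X < 568) = 0.9 with θ tied to k this way. Start at k = 2, θ = 232: P(X<568) ≈ 0.702.
Too low — raise k to concentrate. Iterating converges to k ≈ 3.4.
Then θ = 232/(3.4−1) ≈ 96.8.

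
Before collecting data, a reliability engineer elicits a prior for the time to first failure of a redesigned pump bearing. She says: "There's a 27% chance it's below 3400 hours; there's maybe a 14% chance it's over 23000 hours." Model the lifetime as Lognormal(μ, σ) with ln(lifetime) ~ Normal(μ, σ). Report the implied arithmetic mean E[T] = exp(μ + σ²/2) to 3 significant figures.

If T ~ Lognormal(μ,σ) then ln T ~ Normal(μ,σ), so the p-quantile of ln T is μ + z_p·σ.
ln(3400) = 8.132 and ln(23000) = 10.04; z_{0.27} = -0.6128, z_{0.86} = 1.08.
σ = (10.04 − 8.132)/(1.08 − (-0.6128)) = 1.129.
μ = 8.132 − (-0.6128)·1.129 = 8.823.
E[T] = exp(μ + σ²/2) = exp(8.823 + 0.6374) = 12800 hours.

E[T] ≈ 12800 hours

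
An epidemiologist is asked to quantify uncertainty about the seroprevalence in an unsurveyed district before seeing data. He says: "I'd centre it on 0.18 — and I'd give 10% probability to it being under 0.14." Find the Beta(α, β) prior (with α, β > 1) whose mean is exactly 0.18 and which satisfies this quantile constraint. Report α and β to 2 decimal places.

With mean 0.18 fixed, write α = 0.18s, β = 0.82s where s = α+β.
Need P(θ < 0.14) = 0.1 under Beta(0.18s, 0.82s). Normal approximation: (q−m)/√(m(1−m)/s) ≈ z_{0.1} = -1.28, so s ≈ 0.18·0.82·(-1.28)²/(0.14−0.18)² = 151.5.
At s = 151.5: P(θ<0.14) ≈ 0.093. Adjusting to match 0.1 gives s ≈ 143.29.
So α = 0.18·143.29 ≈ 25.79, β = 0.82·143.29 ≈ 117.50.

α ≈ 25.79, β ≈ 117.50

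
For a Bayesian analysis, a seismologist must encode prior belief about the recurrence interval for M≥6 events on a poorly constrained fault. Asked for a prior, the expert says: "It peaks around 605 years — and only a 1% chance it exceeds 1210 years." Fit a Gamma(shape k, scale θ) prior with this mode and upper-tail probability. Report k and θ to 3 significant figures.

k ≈ 11.2, θ ≈ 59.2

Gamma(k,θ) with k>1 has mode (k−1)θ, so θ = 605/(k−1).
Need P(X < 1210) = 0.99 with θ tied to k this way. Start at k = 2, θ = 605: P(X<1210) ≈ 0.594.
Too low — raise k to concentrate. Iterating converges to k ≈ 11.2.
Then θ = 605/(11.2−1) ≈ 59.2.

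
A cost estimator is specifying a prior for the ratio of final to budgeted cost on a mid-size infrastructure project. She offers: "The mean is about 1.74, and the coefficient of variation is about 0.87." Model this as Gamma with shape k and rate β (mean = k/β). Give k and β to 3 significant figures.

k ≈ 1.32, β ≈ 0.759

For Gamma(k, rate β): mean = k/β, variance = k/β², so CV = 1/√k.
CV = 0.87, hence k = 1/CV² = 1.32.
Then β = k/mean = 1.32/1.74 = 0.759.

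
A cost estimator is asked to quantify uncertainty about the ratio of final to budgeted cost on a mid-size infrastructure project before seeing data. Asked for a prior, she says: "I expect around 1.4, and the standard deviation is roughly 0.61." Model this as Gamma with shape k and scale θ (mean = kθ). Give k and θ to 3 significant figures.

k ≈ 5.27, θ ≈ 0.266

For Gamma(k, scale θ): mean = kθ, variance = kθ², so CV = 1/√k.
CV = SD/mean = 0.61/1.4 = 0.4357, hence k = 1/CV² = 5.27.
Then θ = mean/k = 1.4/5.27 = 0.266.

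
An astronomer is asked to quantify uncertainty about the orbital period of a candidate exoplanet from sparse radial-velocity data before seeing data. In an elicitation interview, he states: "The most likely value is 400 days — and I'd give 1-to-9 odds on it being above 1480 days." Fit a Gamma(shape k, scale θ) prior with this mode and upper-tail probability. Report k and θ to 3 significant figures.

k ≈ 2.09, θ ≈ 368

Gamma(k,θ) with k>1 has mode (k−1)θ, so θ = 400/(k−1).
Need P(X < 1480) = 0.9 with θ tied to k this way. Start at k = 2, θ = 400: P(X<1480) ≈ 0.884.
Too low — raise k to concentrate. Iterating converges to k ≈ 2.09.
Then θ = 400/(2.09−1) ≈ 368.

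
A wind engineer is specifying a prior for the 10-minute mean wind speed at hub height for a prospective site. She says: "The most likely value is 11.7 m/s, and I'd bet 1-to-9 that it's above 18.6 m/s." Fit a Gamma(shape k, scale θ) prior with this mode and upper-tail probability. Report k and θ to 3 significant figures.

Gamma(k,θ) with k>1 has mode (k−1)θ, so θ = 11.7/(k−1).
Need P(X < 18.6) = 0.9 with θ tied to k this way. Start at k = 2, θ = 11.7: P(X<18.6) ≈ 0.472.
Too low — raise k to concentrate. Iterating converges to k ≈ 9.73.
Then θ = 11.7/(9.73−1) ≈ 1.34.

k ≈ 9.73, θ ≈ 1.34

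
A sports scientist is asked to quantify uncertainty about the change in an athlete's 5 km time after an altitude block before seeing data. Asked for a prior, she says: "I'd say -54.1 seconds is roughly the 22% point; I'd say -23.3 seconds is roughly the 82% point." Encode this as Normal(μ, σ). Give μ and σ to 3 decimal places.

μ = -40.007, σ = 18.251

For Normal(μ,σ), the p-quantile is μ + z_p·σ. Here z_{0.22} = -0.7722, z_{0.82} = 0.9154.
So -54.1 = μ − 0.7722σ and -23.3 = μ + 0.9154σ.
Subtracting: σ = (-23.3 − -54.1)/(0.9154 − (-0.7722)) = 18.251.
Then μ = -54.1 − (-0.7722)·18.251 = -40.007.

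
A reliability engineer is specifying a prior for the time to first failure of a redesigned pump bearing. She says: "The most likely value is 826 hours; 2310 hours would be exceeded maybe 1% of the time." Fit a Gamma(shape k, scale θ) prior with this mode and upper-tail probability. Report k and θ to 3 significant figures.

Gamma(k,θ) with k>1 has mode (k−1)θ, so θ = 826/(k−1).
Need P(X < 2310) = 0.99 with θ tied to k this way. Start at k = 2, θ = 826: P(X<2310) ≈ 0.768.
Too low — raise k to concentrate. Iterating converges to k ≈ 5.33.
Then θ = 826/(5.33−1) ≈ 191.

k ≈ 5.33, θ ≈ 191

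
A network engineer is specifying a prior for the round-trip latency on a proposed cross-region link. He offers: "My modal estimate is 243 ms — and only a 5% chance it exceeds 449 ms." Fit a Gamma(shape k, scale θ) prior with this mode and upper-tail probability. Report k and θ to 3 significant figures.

Gamma(k,θ) with k>1 has mode (k−1)θ, so θ = 243/(k−1).
Need P(X < 449) = 0.95 with θ tied to k this way. Start at k = 2, θ = 243: P(X<449) ≈ 0.551.
Too low — raise k to concentrate. Iterating converges to k ≈ 8.38.
Then θ = 243/(8.38−1) ≈ 32.9.

k ≈ 8.38, θ ≈ 32.9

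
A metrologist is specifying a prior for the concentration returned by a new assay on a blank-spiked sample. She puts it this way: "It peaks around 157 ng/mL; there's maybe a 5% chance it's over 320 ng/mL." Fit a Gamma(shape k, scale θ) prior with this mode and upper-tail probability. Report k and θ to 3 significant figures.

k ≈ 6.46, θ ≈ 28.8

Gamma(k,θ) with k>1 has mode (k−1)θ, so θ = 157/(k−1).
Need P(X < 320) = 0.95 with θ tied to k this way. Start at k = 2, θ = 157: P(X<320) ≈ 0.604.
Too low — raise k to concentrate. Iterating converges to k ≈ 6.46.
Then θ = 157/(6.46−1) ≈ 28.8.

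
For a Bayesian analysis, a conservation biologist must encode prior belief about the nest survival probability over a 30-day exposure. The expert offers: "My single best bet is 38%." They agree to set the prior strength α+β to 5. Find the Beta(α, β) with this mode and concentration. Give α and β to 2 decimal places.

α = 2.14, β = 2.86

For α,β > 1 the Beta mode is (α−1)/(α+β−2). With α+β = 5, the mode is (α−1)/3.
Set (α−1)/3 = 0.38 → α = 1 + 0.38·3 = 2.14.
β = 5 − α = 2.86.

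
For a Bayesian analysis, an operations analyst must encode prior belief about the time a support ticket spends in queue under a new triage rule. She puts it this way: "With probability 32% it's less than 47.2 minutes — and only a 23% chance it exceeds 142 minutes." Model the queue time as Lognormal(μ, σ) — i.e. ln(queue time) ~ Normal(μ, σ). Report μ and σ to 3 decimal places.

If T ~ Lognormal(μ,σ) then ln T ~ Normal(μ,σ), so the p-quantile of ln T is μ + z_p·σ.
ln(47.2) = 3.854 and ln(142) = 4.956; z_{0.32} = -0.4677, z_{0.77} = 0.7388.
σ = (4.956 − 3.854)/(0.7388 − (-0.4677)) = 0.913.
μ = 3.854 − (-0.4677)·0.913 = 4.281.

μ ≈ 4.281, σ ≈ 0.913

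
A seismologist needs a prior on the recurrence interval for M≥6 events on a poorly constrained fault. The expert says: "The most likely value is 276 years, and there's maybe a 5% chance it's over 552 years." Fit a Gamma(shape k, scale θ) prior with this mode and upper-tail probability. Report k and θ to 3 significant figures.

Gamma(k,θ) with k>1 has mode (k−1)θ, so θ = 276/(k−1).
Need P(X < 552) = 0.95 with θ tied to k this way. Start at k = 2, θ = 276: P(X<552) ≈ 0.594.
Too low — raise k to concentrate. Iterating converges to k ≈ 6.77.
Then θ = 276/(6.77−1) ≈ 47.8.

k ≈ 6.77, θ ≈ 47.8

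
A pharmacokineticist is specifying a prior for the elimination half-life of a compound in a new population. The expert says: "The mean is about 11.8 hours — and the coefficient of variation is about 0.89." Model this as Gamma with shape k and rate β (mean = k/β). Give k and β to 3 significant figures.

For Gamma(k, rate β): mean = k/β, variance = k/β², so CV = 1/√k.
CV = 0.89, hence k = 1/CV² = 1.26.
Then β = k/mean = 1.26/11.8 = 0.107.

k ≈ 1.26, β ≈ 0.107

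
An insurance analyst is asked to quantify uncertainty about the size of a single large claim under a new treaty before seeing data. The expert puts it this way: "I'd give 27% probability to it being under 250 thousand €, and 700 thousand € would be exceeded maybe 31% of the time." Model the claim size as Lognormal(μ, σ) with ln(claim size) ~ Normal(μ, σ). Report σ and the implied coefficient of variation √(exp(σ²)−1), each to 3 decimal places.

If T ~ Lognormal(μ,σ) then ln T ~ Normal(μ,σ), so the p-quantile of ln T is μ + z_p·σ.
ln(250) = 5.521 and ln(700) = 6.551; z_{0.27} = -0.6128, z_{0.69} = 0.4959.
σ = (6.551 − 5.521)/(0.4959 − (-0.6128)) = 0.929.
μ = 5.521 − (-0.6128)·0.929 = 6.091.
CV = √(exp(σ²)−1) = √(exp(0.8625)−1) = 1.170.

σ ≈ 0.929, CV ≈ 1.170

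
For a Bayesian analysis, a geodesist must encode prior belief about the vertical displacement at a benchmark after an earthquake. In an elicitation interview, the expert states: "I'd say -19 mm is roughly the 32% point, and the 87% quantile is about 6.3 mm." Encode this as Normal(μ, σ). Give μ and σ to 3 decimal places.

μ = -11.577, σ = 15.871

The p-quantile of Normal(μ,σ) is μ + z_p·σ, with z_{0.32} = -0.4677 and z_{0.87} = 1.126.
Eliminate σ: μ = (z₂·x₁ − z₁·x₂)/(z₂ − z₁) = (1.126·-19 − (-0.4677)·6.3)/1.594 = -11.577.
Then σ = (x₂ − x₁)/(z₂ − z₁) = (6.3 − -19)/1.594 = 15.871.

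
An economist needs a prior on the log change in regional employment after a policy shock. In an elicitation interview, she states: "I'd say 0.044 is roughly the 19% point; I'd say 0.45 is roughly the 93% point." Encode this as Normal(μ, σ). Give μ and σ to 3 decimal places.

μ = 0.195, σ = 0.172

For Normal(μ,σ), the p-quantile is μ + z_p·σ. Here z_{0.19} = -0.8779, z_{0.93} = 1.476.
So 0.044 = μ − 0.8779σ and 0.45 = μ + 1.476σ.
Subtracting: σ = (0.45 − 0.044)/(1.476 − (-0.8779)) = 0.172.
Then μ = 0.044 − (-0.8779)·0.172 = 0.195.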